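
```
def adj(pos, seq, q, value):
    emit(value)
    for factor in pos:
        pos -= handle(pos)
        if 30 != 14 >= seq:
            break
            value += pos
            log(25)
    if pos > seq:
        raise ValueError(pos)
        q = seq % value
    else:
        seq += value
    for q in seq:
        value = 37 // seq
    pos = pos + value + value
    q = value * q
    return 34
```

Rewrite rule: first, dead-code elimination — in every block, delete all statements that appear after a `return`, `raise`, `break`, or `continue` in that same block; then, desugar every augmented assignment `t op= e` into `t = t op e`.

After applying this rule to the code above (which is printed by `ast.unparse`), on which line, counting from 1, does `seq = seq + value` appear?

10

Transformed code:
def adj(pos, seq, q, value):
    emit(value)
    for factor in pos:
        pos = pos - handle(pos)
        if 30 != 14 >= seq:
            break
    if pos > seq:
        raise ValueError(pos)
    else:
        seq = seq + value
    for q in seq:
        value = 37 // seq
    pos = pos + value + value
    q = value * q
    return 34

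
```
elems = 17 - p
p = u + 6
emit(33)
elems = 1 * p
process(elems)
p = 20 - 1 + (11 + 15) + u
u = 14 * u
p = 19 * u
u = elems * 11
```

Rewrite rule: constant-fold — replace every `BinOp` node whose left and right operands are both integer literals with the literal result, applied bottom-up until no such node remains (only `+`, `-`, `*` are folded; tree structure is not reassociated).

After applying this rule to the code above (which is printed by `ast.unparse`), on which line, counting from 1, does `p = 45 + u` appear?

6

Transformed code:
elems = 17 - p
p = u + 6
emit(33)
elems = 1 * p
process(elems)
p = 45 + u
u = 14 * u
p = 19 * u
u = elems * 11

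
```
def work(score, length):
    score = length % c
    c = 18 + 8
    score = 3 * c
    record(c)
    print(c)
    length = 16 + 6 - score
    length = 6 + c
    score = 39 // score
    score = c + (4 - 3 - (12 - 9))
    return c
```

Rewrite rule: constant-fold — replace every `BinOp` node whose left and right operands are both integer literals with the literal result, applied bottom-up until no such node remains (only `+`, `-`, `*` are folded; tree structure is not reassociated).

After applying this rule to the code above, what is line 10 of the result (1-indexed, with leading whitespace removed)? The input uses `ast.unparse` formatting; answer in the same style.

Transformed code:
def work(score, length):
    score = length % c
    c = 26
    score = 3 * c
    record(c)
    print(c)
    length = 22 - score
    length = 6 + c
    score = 39 // score
    score = c + -2
    return c

score = c + -2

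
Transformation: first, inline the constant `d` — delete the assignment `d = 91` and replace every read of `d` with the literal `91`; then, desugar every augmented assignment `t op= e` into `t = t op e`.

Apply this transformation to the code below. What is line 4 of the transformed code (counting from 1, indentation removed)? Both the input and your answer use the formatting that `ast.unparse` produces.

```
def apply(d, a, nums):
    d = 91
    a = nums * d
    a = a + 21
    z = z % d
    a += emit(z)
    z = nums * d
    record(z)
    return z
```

Transformed code:
def apply(d, a, nums):
    a = nums * 91
    a = a + 21
    z = z % 91
    a = a + emit(z)
    z = nums * 91
    record(z)
    return z

z = z % 91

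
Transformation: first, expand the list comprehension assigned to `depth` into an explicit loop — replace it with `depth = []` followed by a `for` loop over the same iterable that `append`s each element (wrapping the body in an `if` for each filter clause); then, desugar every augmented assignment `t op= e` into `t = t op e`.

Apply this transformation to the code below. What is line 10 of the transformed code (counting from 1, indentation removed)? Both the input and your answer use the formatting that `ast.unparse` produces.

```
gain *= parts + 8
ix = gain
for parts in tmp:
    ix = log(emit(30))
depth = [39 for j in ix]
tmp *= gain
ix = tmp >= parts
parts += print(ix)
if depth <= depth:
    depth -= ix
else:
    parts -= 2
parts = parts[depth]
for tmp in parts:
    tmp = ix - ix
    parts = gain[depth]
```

Transformed code:
gain = gain * (parts + 8)
ix = gain
for parts in tmp:
    ix = log(emit(30))
depth = []
for j in ix:
    depth.append(39)
tmp = tmp * gain
ix = tmp >= parts
parts = parts + print(ix)
if depth <= depth:
    depth = depth - ix
else:
    parts = parts - 2
parts = parts[depth]
for tmp in parts:
    tmp = ix - ix
    parts = gain[depth]

parts = parts + print(ix)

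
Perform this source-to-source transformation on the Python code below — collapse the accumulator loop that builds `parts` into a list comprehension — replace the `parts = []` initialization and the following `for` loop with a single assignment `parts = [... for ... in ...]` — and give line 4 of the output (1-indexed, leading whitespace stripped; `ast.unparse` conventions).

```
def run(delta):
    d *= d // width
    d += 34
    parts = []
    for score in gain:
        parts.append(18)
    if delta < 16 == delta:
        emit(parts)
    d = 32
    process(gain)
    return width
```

Transformed code:
def run(delta):
    d *= d // width
    d += 34
    parts = [18 for score in gain]
    if delta < 16 == delta:
        emit(parts)
    d = 32
    process(gain)
    return width

parts = [18 for score in gain]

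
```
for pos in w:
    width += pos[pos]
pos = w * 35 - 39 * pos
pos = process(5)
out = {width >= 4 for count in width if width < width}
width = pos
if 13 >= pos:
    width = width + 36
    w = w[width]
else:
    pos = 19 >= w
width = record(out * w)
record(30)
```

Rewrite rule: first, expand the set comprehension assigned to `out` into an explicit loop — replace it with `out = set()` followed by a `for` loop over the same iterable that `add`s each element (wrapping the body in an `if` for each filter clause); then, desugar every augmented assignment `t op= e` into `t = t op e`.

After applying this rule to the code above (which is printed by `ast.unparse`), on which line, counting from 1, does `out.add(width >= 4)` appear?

8

Transformed code:
for pos in w:
    width = width + pos[pos]
pos = w * 35 - 39 * pos
pos = process(5)
out = set()
for count in width:
    if width < width:
        out.add(width >= 4)
width = pos
if 13 >= pos:
    width = width + 36
    w = w[width]
else:
    pos = 19 >= w
width = record(out * w)
record(30)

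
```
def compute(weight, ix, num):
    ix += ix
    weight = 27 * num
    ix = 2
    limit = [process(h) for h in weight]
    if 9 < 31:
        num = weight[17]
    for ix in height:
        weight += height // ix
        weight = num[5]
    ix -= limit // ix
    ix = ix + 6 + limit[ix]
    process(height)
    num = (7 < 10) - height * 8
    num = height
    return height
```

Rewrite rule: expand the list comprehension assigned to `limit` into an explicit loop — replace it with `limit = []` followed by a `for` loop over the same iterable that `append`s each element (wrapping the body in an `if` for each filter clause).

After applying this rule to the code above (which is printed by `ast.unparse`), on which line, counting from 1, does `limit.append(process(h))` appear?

Transformed code:
def compute(weight, ix, num):
    ix += ix
    weight = 27 * num
    ix = 2
    limit = []
    for h in weight:
        limit.append(process(h))
    if 9 < 31:
        num = weight[17]
    for ix in height:
        weight += height // ix
        weight = num[5]
    ix -= limit // ix
    ix = ix + 6 + limit[ix]
    process(height)
    num = (7 < 10) - height * 8
    num = height
    return height

7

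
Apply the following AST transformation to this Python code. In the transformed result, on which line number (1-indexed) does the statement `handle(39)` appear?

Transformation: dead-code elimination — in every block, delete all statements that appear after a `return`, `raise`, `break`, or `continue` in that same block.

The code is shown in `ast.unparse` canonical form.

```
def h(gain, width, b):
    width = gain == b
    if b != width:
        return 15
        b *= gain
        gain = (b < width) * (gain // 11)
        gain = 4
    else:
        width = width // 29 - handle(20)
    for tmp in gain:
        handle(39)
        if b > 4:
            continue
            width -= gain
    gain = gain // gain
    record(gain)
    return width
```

Transformed code:
def h(gain, width, b):
    width = gain == b
    if b != width:
        return 15
    else:
        width = width // 29 - handle(20)
    for tmp in gain:
        handle(39)
        if b > 4:
            continue
    gain = gain // gain
    record(gain)
    return width

8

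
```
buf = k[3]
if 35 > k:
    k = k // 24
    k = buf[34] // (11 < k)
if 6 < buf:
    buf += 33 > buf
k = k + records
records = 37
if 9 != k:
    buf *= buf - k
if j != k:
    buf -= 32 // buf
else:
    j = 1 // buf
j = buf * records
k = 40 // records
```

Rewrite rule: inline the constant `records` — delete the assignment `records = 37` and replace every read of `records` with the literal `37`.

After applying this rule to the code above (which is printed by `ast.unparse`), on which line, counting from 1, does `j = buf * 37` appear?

Transformed code:
buf = k[3]
if 35 > k:
    k = k // 24
    k = buf[34] // (11 < k)
if 6 < buf:
    buf += 33 > buf
k = k + 37
if 9 != k:
    buf *= buf - k
if j != k:
    buf -= 32 // buf
else:
    j = 1 // buf
j = buf * 37
k = 40 // 37

14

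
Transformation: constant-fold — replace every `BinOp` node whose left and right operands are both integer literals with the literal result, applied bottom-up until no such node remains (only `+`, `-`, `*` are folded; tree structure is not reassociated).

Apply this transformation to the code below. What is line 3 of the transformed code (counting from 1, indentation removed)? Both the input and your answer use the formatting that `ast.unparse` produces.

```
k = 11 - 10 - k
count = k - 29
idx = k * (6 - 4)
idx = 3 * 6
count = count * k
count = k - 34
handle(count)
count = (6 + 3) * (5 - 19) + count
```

Transformed code:
k = 1 - k
count = k - 29
idx = k * 2
idx = 18
count = count * k
count = k - 34
handle(count)
count = -126 + count

idx = k * 2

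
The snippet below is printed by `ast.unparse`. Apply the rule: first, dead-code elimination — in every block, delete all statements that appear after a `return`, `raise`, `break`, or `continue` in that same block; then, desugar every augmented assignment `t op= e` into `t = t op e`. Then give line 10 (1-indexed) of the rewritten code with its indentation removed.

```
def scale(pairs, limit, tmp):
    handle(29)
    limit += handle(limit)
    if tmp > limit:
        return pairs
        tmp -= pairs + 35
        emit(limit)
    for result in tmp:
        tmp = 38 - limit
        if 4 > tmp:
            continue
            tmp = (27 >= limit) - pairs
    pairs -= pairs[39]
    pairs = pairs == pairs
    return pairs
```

pairs = pairs - pairs[39]

Transformed code:
def scale(pairs, limit, tmp):
    handle(29)
    limit = limit + handle(limit)
    if tmp > limit:
        return pairs
    for result in tmp:
        tmp = 38 - limit
        if 4 > tmp:
            continue
    pairs = pairs - pairs[39]
    pairs = pairs == pairs
    return pairs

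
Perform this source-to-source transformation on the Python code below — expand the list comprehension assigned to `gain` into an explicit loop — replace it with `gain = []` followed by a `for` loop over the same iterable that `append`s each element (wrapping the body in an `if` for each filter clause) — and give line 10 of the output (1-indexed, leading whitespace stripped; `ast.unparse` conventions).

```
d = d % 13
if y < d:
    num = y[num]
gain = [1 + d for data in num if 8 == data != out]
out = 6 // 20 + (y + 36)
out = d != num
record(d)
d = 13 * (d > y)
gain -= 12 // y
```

record(d)

Transformed code:
d = d % 13
if y < d:
    num = y[num]
gain = []
for data in num:
    if 8 == data != out:
        gain.append(1 + d)
out = 6 // 20 + (y + 36)
out = d != num
record(d)
d = 13 * (d > y)
gain -= 12 // y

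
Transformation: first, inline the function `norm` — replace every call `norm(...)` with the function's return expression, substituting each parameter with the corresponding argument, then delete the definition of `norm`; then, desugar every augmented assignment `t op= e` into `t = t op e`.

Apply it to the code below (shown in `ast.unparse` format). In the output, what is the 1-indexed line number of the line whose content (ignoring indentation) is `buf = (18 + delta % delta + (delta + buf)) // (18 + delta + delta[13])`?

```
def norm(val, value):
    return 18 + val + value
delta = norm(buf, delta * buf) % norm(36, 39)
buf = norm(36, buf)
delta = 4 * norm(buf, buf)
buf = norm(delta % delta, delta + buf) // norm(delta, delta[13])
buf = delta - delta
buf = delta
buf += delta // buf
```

4

Transformed code:
delta = (18 + buf + delta * buf) % (18 + 36 + 39)
buf = 18 + 36 + buf
delta = 4 * (18 + buf + buf)
buf = (18 + delta % delta + (delta + buf)) // (18 + delta + delta[13])
buf = delta - delta
buf = delta
buf = buf + delta // buf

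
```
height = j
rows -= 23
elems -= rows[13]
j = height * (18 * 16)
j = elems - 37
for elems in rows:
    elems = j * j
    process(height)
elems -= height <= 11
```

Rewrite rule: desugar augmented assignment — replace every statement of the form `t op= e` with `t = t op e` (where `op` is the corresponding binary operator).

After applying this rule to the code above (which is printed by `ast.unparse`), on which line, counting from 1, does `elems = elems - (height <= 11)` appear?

Transformed code:
height = j
rows = rows - 23
elems = elems - rows[13]
j = height * (18 * 16)
j = elems - 37
for elems in rows:
    elems = j * j
    process(height)
elems = elems - (height <= 11)

9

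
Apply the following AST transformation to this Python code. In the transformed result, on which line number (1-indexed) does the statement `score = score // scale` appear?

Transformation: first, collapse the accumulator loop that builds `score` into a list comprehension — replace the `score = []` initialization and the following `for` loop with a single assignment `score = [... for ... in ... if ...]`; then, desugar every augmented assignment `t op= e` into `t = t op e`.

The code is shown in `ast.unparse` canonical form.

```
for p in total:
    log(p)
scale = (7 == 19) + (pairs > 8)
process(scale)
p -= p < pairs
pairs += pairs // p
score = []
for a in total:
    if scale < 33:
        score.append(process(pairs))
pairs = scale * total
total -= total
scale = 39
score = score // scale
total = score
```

Transformed code:
for p in total:
    log(p)
scale = (7 == 19) + (pairs > 8)
process(scale)
p = p - (p < pairs)
pairs = pairs + pairs // p
score = [process(pairs) for a in total if scale < 33]
pairs = scale * total
total = total - total
scale = 39
score = score // scale
total = score

11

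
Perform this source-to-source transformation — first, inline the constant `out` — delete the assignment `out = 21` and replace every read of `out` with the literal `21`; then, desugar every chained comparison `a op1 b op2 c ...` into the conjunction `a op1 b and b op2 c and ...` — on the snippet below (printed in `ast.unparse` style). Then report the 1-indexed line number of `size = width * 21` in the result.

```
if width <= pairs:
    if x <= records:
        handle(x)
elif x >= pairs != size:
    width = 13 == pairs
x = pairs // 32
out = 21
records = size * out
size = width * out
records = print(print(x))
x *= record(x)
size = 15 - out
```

8

Transformed code:
if width <= pairs:
    if x <= records:
        handle(x)
elif x >= pairs and pairs != size:
    width = 13 == pairs
x = pairs // 32
records = size * 21
size = width * 21
records = print(print(x))
x *= record(x)
size = 15 - 21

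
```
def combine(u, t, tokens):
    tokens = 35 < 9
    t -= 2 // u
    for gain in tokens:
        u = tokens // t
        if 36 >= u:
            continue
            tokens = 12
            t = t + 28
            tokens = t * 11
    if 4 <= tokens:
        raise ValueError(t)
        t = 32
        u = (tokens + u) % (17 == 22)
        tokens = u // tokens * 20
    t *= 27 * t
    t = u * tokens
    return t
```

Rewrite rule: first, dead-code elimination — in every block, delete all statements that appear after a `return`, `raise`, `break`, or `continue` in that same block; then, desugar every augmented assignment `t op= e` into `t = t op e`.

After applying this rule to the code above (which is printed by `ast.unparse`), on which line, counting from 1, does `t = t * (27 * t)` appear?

10

Transformed code:
def combine(u, t, tokens):
    tokens = 35 < 9
    t = t - 2 // u
    for gain in tokens:
        u = tokens // t
        if 36 >= u:
            continue
    if 4 <= tokens:
        raise ValueError(t)
    t = t * (27 * t)
    t = u * tokens
    return t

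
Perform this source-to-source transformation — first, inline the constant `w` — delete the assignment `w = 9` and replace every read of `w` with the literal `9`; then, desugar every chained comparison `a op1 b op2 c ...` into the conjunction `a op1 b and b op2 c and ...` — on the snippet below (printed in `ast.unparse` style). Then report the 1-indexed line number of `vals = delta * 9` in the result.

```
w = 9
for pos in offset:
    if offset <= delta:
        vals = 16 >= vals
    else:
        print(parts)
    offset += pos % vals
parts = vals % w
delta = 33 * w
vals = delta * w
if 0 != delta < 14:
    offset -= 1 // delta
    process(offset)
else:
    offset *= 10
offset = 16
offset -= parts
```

Transformed code:
for pos in offset:
    if offset <= delta:
        vals = 16 >= vals
    else:
        print(parts)
    offset += pos % vals
parts = vals % 9
delta = 33 * 9
vals = delta * 9
if 0 != delta and delta < 14:
    offset -= 1 // delta
    process(offset)
else:
    offset *= 10
offset = 16
offset -= parts

9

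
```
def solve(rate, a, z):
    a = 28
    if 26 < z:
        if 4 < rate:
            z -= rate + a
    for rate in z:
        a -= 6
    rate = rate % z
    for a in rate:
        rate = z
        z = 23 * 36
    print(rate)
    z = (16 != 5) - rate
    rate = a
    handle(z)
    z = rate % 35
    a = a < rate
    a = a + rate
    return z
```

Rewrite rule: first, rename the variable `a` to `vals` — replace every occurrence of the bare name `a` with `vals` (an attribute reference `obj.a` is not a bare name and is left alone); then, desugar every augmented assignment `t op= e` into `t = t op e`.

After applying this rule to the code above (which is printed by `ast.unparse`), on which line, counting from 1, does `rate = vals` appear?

Transformed code:
def solve(rate, vals, z):
    vals = 28
    if 26 < z:
        if 4 < rate:
            z = z - (rate + vals)
    for rate in z:
        vals = vals - 6
    rate = rate % z
    for vals in rate:
        rate = z
        z = 23 * 36
    print(rate)
    z = (16 != 5) - rate
    rate = vals
    handle(z)
    z = rate % 35
    vals = vals < rate
    vals = vals + rate
    return z

14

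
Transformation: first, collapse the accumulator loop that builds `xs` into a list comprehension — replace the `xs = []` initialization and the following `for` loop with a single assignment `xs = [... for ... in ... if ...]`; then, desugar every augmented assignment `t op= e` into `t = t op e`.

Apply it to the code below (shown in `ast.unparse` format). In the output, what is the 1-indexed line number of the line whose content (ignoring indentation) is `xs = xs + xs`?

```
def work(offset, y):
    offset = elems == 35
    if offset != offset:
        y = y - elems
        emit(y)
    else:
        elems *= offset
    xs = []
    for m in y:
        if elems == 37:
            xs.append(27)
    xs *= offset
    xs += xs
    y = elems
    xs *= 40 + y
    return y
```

10

Transformed code:
def work(offset, y):
    offset = elems == 35
    if offset != offset:
        y = y - elems
        emit(y)
    else:
        elems = elems * offset
    xs = [27 for m in y if elems == 37]
    xs = xs * offset
    xs = xs + xs
    y = elems
    xs = xs * (40 + y)
    return y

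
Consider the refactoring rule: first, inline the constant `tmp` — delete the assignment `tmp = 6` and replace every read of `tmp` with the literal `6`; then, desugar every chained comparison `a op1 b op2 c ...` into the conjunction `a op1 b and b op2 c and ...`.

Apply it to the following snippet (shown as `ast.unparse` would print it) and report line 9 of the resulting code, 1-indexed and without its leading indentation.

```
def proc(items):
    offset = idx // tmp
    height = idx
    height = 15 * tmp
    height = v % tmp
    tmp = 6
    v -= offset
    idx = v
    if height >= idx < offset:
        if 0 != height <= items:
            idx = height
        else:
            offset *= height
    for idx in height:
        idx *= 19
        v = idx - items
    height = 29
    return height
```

if 0 != height and height <= items:

Transformed code:
def proc(items):
    offset = idx // 6
    height = idx
    height = 15 * 6
    height = v % 6
    v -= offset
    idx = v
    if height >= idx and idx < offset:
        if 0 != height and height <= items:
            idx = height
        else:
            offset *= height
    for idx in height:
        idx *= 19
        v = idx - items
    height = 29
    return height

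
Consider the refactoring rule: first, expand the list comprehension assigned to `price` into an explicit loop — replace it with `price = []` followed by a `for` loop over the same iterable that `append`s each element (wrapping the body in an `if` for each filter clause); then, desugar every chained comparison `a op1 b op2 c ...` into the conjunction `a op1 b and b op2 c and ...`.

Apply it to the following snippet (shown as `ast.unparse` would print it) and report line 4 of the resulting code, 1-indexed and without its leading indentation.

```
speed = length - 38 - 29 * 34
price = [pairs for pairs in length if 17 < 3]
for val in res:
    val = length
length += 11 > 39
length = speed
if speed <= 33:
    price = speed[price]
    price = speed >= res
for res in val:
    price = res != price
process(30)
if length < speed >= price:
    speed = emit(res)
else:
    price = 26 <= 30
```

if 17 < 3:

Transformed code:
speed = length - 38 - 29 * 34
price = []
for pairs in length:
    if 17 < 3:
        price.append(pairs)
for val in res:
    val = length
length += 11 > 39
length = speed
if speed <= 33:
    price = speed[price]
    price = speed >= res
for res in val:
    price = res != price
process(30)
if length < speed and speed >= price:
    speed = emit(res)
else:
    price = 26 <= 30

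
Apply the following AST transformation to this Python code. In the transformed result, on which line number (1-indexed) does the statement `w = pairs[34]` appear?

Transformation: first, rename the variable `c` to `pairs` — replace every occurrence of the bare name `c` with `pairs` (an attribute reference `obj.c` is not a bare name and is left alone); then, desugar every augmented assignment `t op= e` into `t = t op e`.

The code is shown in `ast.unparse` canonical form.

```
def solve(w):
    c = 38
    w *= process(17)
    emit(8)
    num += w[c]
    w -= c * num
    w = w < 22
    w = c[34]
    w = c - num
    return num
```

Transformed code:
def solve(w):
    pairs = 38
    w = w * process(17)
    emit(8)
    num = num + w[pairs]
    w = w - pairs * num
    w = w < 22
    w = pairs[34]
    w = pairs - num
    return num

8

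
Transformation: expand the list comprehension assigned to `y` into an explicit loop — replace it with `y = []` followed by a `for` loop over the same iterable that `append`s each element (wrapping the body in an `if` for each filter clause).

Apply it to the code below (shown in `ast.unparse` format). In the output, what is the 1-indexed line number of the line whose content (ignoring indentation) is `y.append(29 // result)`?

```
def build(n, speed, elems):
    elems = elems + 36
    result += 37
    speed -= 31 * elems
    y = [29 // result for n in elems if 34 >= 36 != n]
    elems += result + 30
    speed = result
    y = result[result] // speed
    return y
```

8

Transformed code:
def build(n, speed, elems):
    elems = elems + 36
    result += 37
    speed -= 31 * elems
    y = []
    for n in elems:
        if 34 >= 36 != n:
            y.append(29 // result)
    elems += result + 30
    speed = result
    y = result[result] // speed
    return y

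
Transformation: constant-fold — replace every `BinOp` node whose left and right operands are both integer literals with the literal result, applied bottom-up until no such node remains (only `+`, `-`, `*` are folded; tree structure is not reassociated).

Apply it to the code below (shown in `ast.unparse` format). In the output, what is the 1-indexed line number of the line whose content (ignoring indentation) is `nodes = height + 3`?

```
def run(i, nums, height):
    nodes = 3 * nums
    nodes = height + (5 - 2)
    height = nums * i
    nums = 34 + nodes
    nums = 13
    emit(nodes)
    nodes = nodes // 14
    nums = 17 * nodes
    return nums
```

3

Transformed code:
def run(i, nums, height):
    nodes = 3 * nums
    nodes = height + 3
    height = nums * i
    nums = 34 + nodes
    nums = 13
    emit(nodes)
    nodes = nodes // 14
    nums = 17 * nodes
    return nums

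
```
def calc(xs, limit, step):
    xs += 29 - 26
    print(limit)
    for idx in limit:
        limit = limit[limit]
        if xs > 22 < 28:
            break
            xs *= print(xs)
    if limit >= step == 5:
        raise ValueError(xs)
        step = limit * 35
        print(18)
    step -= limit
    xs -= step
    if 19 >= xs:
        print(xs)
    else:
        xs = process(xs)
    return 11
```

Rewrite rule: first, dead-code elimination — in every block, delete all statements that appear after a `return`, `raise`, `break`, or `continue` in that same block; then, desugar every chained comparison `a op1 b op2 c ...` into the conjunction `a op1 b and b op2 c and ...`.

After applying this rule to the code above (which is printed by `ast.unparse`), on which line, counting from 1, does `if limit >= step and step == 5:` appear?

Transformed code:
def calc(xs, limit, step):
    xs += 29 - 26
    print(limit)
    for idx in limit:
        limit = limit[limit]
        if xs > 22 and 22 < 28:
            break
    if limit >= step and step == 5:
        raise ValueError(xs)
    step -= limit
    xs -= step
    if 19 >= xs:
        print(xs)
    else:
        xs = process(xs)
    return 11

8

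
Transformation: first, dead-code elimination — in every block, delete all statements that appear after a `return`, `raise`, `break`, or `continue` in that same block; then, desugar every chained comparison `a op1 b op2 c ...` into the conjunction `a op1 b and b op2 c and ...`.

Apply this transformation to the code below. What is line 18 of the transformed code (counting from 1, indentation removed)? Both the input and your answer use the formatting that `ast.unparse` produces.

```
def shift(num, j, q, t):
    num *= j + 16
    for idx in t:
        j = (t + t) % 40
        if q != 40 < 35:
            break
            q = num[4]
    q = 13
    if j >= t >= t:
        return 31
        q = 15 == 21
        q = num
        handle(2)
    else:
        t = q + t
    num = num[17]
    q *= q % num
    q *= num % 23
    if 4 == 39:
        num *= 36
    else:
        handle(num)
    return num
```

Transformed code:
def shift(num, j, q, t):
    num *= j + 16
    for idx in t:
        j = (t + t) % 40
        if q != 40 and 40 < 35:
            break
    q = 13
    if j >= t and t >= t:
        return 31
    else:
        t = q + t
    num = num[17]
    q *= q % num
    q *= num % 23
    if 4 == 39:
        num *= 36
    else:
        handle(num)
    return num

handle(num)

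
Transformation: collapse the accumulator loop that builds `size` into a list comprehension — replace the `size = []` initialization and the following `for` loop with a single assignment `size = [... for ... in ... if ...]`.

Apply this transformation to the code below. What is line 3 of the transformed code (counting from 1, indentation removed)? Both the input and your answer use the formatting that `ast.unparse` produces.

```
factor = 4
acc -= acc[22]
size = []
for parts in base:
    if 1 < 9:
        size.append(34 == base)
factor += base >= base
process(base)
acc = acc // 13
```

size = [34 == base for parts in base if 1 < 9]

Transformed code:
factor = 4
acc -= acc[22]
size = [34 == base for parts in base if 1 < 9]
factor += base >= base
process(base)
acc = acc // 13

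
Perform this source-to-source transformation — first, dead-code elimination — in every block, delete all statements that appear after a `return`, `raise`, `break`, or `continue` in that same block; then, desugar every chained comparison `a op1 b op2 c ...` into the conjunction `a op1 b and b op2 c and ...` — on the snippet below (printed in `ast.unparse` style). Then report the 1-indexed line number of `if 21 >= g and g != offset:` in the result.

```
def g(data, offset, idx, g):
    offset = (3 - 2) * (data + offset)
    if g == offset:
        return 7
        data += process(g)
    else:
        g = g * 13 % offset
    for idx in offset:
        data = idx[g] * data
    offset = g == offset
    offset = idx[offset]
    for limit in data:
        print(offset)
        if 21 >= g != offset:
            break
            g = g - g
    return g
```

13

Transformed code:
def g(data, offset, idx, g):
    offset = (3 - 2) * (data + offset)
    if g == offset:
        return 7
    else:
        g = g * 13 % offset
    for idx in offset:
        data = idx[g] * data
    offset = g == offset
    offset = idx[offset]
    for limit in data:
        print(offset)
        if 21 >= g and g != offset:
            break
    return g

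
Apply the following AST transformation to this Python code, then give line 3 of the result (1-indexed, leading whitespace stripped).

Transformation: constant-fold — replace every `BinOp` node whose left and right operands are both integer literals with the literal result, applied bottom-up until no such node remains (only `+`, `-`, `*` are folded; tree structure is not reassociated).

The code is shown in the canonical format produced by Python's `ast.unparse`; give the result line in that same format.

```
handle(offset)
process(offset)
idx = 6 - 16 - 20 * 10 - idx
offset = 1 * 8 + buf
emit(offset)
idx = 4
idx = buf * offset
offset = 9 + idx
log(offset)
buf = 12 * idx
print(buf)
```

Transformed code:
handle(offset)
process(offset)
idx = -210 - idx
offset = 8 + buf
emit(offset)
idx = 4
idx = buf * offset
offset = 9 + idx
log(offset)
buf = 12 * idx
print(buf)

idx = -210 - idx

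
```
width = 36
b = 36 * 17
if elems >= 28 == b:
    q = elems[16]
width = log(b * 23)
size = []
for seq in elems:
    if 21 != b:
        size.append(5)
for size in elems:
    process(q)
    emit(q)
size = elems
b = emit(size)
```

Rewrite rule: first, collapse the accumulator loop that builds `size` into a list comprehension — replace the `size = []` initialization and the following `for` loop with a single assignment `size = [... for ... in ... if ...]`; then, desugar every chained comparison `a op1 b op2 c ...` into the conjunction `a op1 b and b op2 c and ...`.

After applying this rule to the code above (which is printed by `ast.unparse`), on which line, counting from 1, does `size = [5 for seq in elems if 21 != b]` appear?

Transformed code:
width = 36
b = 36 * 17
if elems >= 28 and 28 == b:
    q = elems[16]
width = log(b * 23)
size = [5 for seq in elems if 21 != b]
for size in elems:
    process(q)
    emit(q)
size = elems
b = emit(size)

6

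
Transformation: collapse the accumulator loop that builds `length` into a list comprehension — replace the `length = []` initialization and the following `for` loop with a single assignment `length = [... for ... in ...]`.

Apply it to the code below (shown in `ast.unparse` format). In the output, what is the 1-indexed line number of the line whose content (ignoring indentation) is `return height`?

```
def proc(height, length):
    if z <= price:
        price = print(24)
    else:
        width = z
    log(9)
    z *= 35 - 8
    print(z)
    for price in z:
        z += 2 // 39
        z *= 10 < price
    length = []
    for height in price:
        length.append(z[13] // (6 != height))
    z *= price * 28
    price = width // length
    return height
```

15

Transformed code:
def proc(height, length):
    if z <= price:
        price = print(24)
    else:
        width = z
    log(9)
    z *= 35 - 8
    print(z)
    for price in z:
        z += 2 // 39
        z *= 10 < price
    length = [z[13] // (6 != height) for height in price]
    z *= price * 28
    price = width // length
    return height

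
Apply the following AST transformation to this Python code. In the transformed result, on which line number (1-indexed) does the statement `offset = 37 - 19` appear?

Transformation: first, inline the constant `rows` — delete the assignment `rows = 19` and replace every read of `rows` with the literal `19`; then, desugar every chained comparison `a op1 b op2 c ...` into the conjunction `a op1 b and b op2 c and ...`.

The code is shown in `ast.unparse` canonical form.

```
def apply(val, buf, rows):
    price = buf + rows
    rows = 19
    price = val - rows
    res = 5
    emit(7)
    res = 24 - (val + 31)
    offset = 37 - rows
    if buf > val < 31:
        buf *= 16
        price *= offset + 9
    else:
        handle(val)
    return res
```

Transformed code:
def apply(val, buf, rows):
    price = buf + 19
    price = val - 19
    res = 5
    emit(7)
    res = 24 - (val + 31)
    offset = 37 - 19
    if buf > val and val < 31:
        buf *= 16
        price *= offset + 9
    else:
        handle(val)
    return res

7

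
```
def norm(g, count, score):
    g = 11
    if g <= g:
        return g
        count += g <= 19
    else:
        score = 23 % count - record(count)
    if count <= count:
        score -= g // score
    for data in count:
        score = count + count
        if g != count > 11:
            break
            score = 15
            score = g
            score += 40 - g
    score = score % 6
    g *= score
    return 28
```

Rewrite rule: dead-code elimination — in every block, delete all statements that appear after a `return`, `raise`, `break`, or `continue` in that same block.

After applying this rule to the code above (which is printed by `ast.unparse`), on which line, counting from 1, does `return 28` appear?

15

Transformed code:
def norm(g, count, score):
    g = 11
    if g <= g:
        return g
    else:
        score = 23 % count - record(count)
    if count <= count:
        score -= g // score
    for data in count:
        score = count + count
        if g != count > 11:
            break
    score = score % 6
    g *= score
    return 28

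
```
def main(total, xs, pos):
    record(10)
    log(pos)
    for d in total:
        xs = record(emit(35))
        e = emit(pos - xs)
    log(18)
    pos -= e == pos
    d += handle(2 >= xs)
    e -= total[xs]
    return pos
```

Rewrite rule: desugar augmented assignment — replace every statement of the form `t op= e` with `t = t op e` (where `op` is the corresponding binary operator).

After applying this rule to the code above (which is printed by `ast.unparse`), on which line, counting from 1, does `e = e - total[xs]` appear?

10

Transformed code:
def main(total, xs, pos):
    record(10)
    log(pos)
    for d in total:
        xs = record(emit(35))
        e = emit(pos - xs)
    log(18)
    pos = pos - (e == pos)
    d = d + handle(2 >= xs)
    e = e - total[xs]
    return pos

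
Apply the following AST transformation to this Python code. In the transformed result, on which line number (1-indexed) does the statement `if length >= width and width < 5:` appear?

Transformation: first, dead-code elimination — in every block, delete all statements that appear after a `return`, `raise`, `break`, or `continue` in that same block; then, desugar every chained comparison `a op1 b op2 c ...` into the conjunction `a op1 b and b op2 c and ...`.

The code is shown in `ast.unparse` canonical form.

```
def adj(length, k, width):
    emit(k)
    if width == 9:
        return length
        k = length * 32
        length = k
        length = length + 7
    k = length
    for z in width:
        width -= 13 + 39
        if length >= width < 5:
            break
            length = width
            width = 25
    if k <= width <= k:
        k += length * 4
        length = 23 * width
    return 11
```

Transformed code:
def adj(length, k, width):
    emit(k)
    if width == 9:
        return length
    k = length
    for z in width:
        width -= 13 + 39
        if length >= width and width < 5:
            break
    if k <= width and width <= k:
        k += length * 4
        length = 23 * width
    return 11

8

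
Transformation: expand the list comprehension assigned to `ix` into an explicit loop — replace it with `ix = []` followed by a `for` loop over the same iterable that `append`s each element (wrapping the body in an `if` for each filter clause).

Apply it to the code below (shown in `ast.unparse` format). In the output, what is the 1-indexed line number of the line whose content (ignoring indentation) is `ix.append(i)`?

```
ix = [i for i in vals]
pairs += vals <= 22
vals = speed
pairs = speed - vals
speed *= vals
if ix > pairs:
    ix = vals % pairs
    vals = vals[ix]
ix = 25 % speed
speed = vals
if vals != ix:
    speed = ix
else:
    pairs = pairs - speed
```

3

Transformed code:
ix = []
for i in vals:
    ix.append(i)
pairs += vals <= 22
vals = speed
pairs = speed - vals
speed *= vals
if ix > pairs:
    ix = vals % pairs
    vals = vals[ix]
ix = 25 % speed
speed = vals
if vals != ix:
    speed = ix
else:
    pairs = pairs - speed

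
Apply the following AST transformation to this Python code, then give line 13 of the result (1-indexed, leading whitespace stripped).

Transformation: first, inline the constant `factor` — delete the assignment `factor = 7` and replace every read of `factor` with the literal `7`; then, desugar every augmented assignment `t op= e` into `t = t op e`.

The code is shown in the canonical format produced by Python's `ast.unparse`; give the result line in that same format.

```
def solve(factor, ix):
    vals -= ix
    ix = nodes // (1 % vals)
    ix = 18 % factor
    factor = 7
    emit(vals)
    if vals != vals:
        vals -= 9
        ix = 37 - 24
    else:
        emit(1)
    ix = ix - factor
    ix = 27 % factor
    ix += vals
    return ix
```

Transformed code:
def solve(factor, ix):
    vals = vals - ix
    ix = nodes // (1 % vals)
    ix = 18 % 7
    emit(vals)
    if vals != vals:
        vals = vals - 9
        ix = 37 - 24
    else:
        emit(1)
    ix = ix - 7
    ix = 27 % 7
    ix = ix + vals
    return ix

ix = ix + vals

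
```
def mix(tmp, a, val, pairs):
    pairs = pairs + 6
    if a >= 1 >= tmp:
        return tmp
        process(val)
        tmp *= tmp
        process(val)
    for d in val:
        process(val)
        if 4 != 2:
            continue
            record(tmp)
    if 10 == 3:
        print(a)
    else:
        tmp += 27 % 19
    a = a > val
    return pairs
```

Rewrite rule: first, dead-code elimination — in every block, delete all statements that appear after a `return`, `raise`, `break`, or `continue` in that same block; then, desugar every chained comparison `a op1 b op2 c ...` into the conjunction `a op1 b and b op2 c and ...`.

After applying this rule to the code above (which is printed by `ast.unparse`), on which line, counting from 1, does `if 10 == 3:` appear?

Transformed code:
def mix(tmp, a, val, pairs):
    pairs = pairs + 6
    if a >= 1 and 1 >= tmp:
        return tmp
    for d in val:
        process(val)
        if 4 != 2:
            continue
    if 10 == 3:
        print(a)
    else:
        tmp += 27 % 19
    a = a > val
    return pairs

9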